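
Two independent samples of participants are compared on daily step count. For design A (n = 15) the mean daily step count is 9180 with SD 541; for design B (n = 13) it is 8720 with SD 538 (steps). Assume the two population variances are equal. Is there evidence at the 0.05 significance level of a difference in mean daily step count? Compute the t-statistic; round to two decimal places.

2.25

Let group 1 = design A, group 2 = design B. H0: μ_1 = μ_2; H1: μ_1 ≠ μ_2 (two-sample pooled-variance t-test, two-sided).
s_p² = [(15−1)·541² + (13−1)·538²]/(15+13−2) = 291187
t = (9180 − 8720)/√[291187·(1/15 + 1/13)] = 2.25
df = n₁ + n₂ − 2 = 26
Two-sided p-value ≈ 0.033
Since p ≈ 0.033 < α = 0.05, reject H0; the evidence is statistically significant.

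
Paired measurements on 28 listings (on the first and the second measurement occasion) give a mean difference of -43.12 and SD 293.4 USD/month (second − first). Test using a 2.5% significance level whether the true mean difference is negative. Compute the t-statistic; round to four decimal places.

-0.7777

H0: μ_d = 0; H1: μ_d < 0 (paired t-test on the differences, left-tailed).
t = d̄/(s_d/√n) = -43.12/(293.4/√28) = -0.7777
df = n − 1 = 27
p-value = P(T ≤ -0.7777) ≈ 0.2218
Since p ≈ 0.2218 > α = 0.025, fail to reject H0; the evidence is not statistically significant.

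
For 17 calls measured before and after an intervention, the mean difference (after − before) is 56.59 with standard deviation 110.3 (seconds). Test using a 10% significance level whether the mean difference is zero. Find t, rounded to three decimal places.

2.115

H0: μ_d = 0; H1: μ_d ≠ 0 (paired t-test on the differences, two-sided).
t = d̄/(s_d/√n) = 56.59/(110.3/√17) = 2.115
df = n − 1 = 16
Two-sided p-value ≈ 0.050
Since p ≈ 0.050 < α = 0.1, reject H0; the evidence is statistically significant.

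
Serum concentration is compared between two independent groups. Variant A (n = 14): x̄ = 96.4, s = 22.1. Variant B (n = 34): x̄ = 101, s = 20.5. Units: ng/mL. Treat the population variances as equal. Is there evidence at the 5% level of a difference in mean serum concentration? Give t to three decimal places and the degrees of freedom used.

t = -0.691, df = 46

Let group 1 = variant A, group 2 = variant B. H0: μ_1 = μ_2; H1: μ_1 ≠ μ_2 (two-sample pooled-variance t-test, two-sided).
s_p² = [(14−1)·22.1² + (34−1)·20.5²]/(14+34−2) = 439.513
t = (96.4 − 101)/√[439.513·(1/14 + 1/34)] = -0.691
df = n₁ + n₂ − 2 = 46
Two-sided p-value ≈ 0.493
Since p ≈ 0.493 > α = 0.05, fail to reject H0; the data do not provide sufficient evidence against H0.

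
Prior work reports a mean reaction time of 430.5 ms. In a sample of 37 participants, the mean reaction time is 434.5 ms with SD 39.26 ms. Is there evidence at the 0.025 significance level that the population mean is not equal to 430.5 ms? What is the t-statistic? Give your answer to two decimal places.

0.62

H0: μ = 430.5; H1: μ ≠ 430.5 (one-sample t-test, two-sided).
t = (x̄ − μ₀)/(s/√n) = (434.5 − 430.5)/(39.26/√37) = 0.62
df = n − 1 = 36
Two-sided p-value ≈ 0.5393
Since p ≈ 0.5393 > α = 0.025, fail to reject H0; the evidence is not statistically significant.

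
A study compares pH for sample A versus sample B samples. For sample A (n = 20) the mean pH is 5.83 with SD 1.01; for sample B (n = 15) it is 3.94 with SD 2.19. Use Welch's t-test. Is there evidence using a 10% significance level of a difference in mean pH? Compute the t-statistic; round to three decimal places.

3.104

Let group 1 = sample A, group 2 = sample B. H0: μ_1 = μ_2; H1: μ_1 ≠ μ_2 (Welch's two-sample t-test, two-sided).
t = (x̄_1 − x̄_2)/√(s_1²/n_1 + s_2²/n_2) = (5.83 − 3.94)/√(1.01²/20 + 2.19²/15) = 3.104
Welch–Satterthwaite df ≈ 18.48
Two-sided p-value ≈ 0.006
Since p ≈ 0.006 < α = 0.1, reject H0; the evidence is statistically significant.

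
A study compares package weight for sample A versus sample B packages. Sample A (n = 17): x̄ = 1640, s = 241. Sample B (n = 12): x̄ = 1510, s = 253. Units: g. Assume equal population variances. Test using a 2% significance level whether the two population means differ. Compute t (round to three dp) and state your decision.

Let group 1 = sample A, group 2 = sample B. H0: μ_1 = μ_2; H1: μ_1 ≠ μ_2 (two-sample pooled-variance t-test, two-sided).
s_p² = [(17−1)·241² + (12−1)·253²]/(17+12−2) = 60496.1
t = (1640 − 1510)/√[60496.1·(1/17 + 1/12)] = 1.402
df = n₁ + n₂ − 2 = 27
Two-sided p-value ≈ 0.1724
Since p ≈ 0.1724 > α = 0.02, fail to reject H0; the data do not provide sufficient evidence against H0.

t = 1.402; fail to reject H0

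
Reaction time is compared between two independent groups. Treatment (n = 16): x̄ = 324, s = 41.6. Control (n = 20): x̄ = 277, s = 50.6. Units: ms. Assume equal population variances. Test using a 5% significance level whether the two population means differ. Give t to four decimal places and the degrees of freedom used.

t = 2.9914, df = 34

Let group 1 = treatment, group 2 = control. H0: μ_1 = μ_2; H1: μ_1 ≠ μ_2 (two-sample pooled-variance t-test, two-sided).
s_p² = [(16−1)·41.6² + (20−1)·50.6²]/(16+20−2) = 2194.27
t = (324 − 277)/√[2194.27·(1/16 + 1/20)] = 2.9914
df = n₁ + n₂ − 2 = 34
Two-sided p-value ≈ 0.0051
Since p ≈ 0.0051 < α = 0.05, reject H0; the evidence is statistically significant.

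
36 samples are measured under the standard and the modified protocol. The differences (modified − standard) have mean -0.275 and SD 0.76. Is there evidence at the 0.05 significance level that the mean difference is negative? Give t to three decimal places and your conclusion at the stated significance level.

H0: μ_d = 0; H1: μ_d < 0 (paired t-test on the differences, left-tailed).
t = d̄/(s_d/√n) = -0.275/(0.76/√36) = -2.171
df = n − 1 = 35
p-value = P(T ≤ -2.171) ≈ 0.0184
Since p ≈ 0.0184 < α = 0.05, reject H0; the evidence is statistically significant.

t = -2.171; reject H0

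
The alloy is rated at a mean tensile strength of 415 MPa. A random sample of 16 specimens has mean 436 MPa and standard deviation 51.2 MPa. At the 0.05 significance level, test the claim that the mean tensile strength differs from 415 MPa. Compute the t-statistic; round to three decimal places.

1.641

H0: μ = 415; H1: μ ≠ 415 (one-sample t-test, two-sided).
t = (x̄ − μ₀)/(s/√n) = (436 − 415)/(51.2/√16) = 1.641
df = n − 1 = 15
Two-sided p-value ≈ 0.1217
Since p ≈ 0.1217 > α = 0.05, fail to reject H0; the evidence is not statistically significant.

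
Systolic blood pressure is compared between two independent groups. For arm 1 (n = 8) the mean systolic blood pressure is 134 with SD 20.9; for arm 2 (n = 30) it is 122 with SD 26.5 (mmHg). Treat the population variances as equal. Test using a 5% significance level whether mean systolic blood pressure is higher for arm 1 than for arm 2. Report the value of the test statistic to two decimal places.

Let group 1 = arm 1, group 2 = arm 2. H0: μ_1 = μ_2; H1: μ_1 > μ_2 (two-sample pooled-variance t-test, right-tailed).
s_p² = [(8−1)·20.9² + (30−1)·26.5²]/(8+30−2) = 650.637
t = (134 − 122)/√[650.637·(1/8 + 1/30)] = 1.18
df = n₁ + n₂ − 2 = 36
p-value = P(T ≥ 1.18) ≈ 0.1224
Since p ≈ 0.1224 > α = 0.05, fail to reject H0; the evidence is not statistically significant.

1.18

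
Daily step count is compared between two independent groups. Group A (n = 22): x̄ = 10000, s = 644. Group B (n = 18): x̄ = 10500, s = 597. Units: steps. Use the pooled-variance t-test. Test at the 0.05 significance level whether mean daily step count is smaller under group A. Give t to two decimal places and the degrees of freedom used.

Let group 1 = group A, group 2 = group B. H0: μ_1 = μ_2; H1: μ_1 < μ_2 (two-sample pooled-variance t-test, left-tailed).
s_p² = [(22−1)·644² + (18−1)·597²]/(22+18−2) = 388642
t = (10000 − 10500)/√[388642·(1/22 + 1/18)] = -2.52
df = n₁ + n₂ − 2 = 38
p-value = P(T ≤ -2.52) ≈ 0.0080
Since p ≈ 0.0080 < α = 0.05, reject H0; the data support H1.

t = -2.52, df = 38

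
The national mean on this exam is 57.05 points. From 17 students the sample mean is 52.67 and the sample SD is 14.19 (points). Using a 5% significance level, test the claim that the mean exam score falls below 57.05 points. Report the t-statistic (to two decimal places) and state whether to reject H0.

t = -1.27; fail to reject H0

H0: μ = 57.05; H1: μ < 57.05 (one-sample t-test, left-tailed).
t = (x̄ − μ₀)/(s/√n) = (52.67 − 57.05)/(14.19/√17) = -1.27
df = n − 1 = 16
p-value = P(T ≤ -1.27) ≈ 0.111
Since p ≈ 0.111 > α = 0.05, fail to reject H0; the data do not provide sufficient evidence against H0.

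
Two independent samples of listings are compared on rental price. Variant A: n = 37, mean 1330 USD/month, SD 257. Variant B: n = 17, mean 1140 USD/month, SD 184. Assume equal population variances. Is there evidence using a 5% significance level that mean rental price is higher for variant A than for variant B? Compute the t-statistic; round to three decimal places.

2.737

Let group 1 = variant A, group 2 = variant B. H0: μ_1 = μ_2; H1: μ_1 > μ_2 (two-sample pooled-variance t-test, right-tailed).
s_p² = [(37−1)·257² + (17−1)·184²]/(37+17−2) = 56143.5
t = (1330 − 1140)/√[56143.5·(1/37 + 1/17)] = 2.737
df = n₁ + n₂ − 2 = 52
p-value = P(T ≥ 2.737) ≈ 0.0042
Since p ≈ 0.0042 < α = 0.05, reject H0; the evidence is statistically significant.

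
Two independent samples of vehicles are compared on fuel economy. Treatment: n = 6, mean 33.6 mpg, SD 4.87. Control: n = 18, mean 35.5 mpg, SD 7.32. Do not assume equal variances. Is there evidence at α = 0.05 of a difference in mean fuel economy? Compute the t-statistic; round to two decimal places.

-0.72

Let group 1 = treatment, group 2 = control. H0: μ_1 = μ_2; H1: μ_1 ≠ μ_2 (Welch's two-sample t-test, two-sided).
t = (x̄_1 − x̄_2)/√(s_1²/n_1 + s_2²/n_2) = (33.6 − 35.5)/√(4.87²/6 + 7.32²/18) = -0.72
Welch–Satterthwaite df ≈ 13.17
Two-sided p-value ≈ 0.483
Since p ≈ 0.483 > α = 0.05, fail to reject H0; the evidence is not statistically significant.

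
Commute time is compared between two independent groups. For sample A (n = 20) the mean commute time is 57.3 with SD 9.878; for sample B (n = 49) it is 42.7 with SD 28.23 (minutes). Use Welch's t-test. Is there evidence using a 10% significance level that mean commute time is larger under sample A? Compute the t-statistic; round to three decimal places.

Let group 1 = sample A, group 2 = sample B. H0: μ_1 = μ_2; H1: μ_1 > μ_2 (Welch's two-sample t-test, right-tailed).
t = (x̄_1 − x̄_2)/√(s_1²/n_1 + s_2²/n_2) = (57.3 − 42.7)/√(9.878²/20 + 28.23²/49) = 3.175
Welch–Satterthwaite df ≈ 66.09
p-value = P(T ≥ 3.175) ≈ 0.0011
Since p ≈ 0.0011 < α = 0.1, reject H0; the evidence is statistically significant.

3.175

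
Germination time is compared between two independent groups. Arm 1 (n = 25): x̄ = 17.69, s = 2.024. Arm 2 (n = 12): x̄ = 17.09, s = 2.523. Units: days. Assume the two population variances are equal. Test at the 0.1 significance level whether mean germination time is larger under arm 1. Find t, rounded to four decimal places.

0.7790

Let group 1 = arm 1, group 2 = arm 2. H0: μ_1 = μ_2; H1: μ_1 > μ_2 (two-sample pooled-variance t-test, right-tailed).
s_p² = [(25−1)·2.024² + (12−1)·2.523²]/(25+12−2) = 4.80968
t = (17.69 − 17.09)/√[4.80968·(1/25 + 1/12)] = 0.7790
df = n₁ + n₂ − 2 = 35
p-value = P(T ≥ 0.7790) ≈ 0.2206
Since p ≈ 0.2206 > α = 0.1, fail to reject H0; the evidence is not statistically significant.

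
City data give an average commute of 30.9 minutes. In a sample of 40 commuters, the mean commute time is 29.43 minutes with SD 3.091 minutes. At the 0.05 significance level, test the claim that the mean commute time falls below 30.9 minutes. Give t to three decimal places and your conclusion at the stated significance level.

t = -3.008; reject H0

H0: μ = 30.9; H1: μ < 30.9 (one-sample t-test, left-tailed).
t = (x̄ − μ₀)/(s/√n) = (29.43 − 30.9)/(3.091/√40) = -3.008
df = n − 1 = 39
p-value = P(T ≤ -3.008) ≈ 0.002
Since p ≈ 0.002 < α = 0.05, reject H0; the data support H1.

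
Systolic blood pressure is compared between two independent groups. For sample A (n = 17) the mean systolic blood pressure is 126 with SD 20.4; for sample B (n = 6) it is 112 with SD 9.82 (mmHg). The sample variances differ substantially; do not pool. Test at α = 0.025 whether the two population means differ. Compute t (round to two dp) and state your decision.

t = 2.20; fail to reject H0

Let group 1 = sample A, group 2 = sample B. H0: μ_1 = μ_2; H1: μ_1 ≠ μ_2 (Welch's two-sample t-test, two-sided).
t = (x̄_1 − x̄_2)/√(s_1²/n_1 + s_2²/n_2) = (126 − 112)/√(20.4²/17 + 9.82²/6) = 2.20
Welch–Satterthwaite df ≈ 18.45
Two-sided p-value ≈ 0.041
Since p ≈ 0.041 > α = 0.025, fail to reject H0; the evidence is not statistically significant.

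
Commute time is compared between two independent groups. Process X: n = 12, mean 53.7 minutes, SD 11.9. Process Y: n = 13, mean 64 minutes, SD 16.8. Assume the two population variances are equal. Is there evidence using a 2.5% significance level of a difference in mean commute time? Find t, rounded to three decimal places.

Let group 1 = process X, group 2 = process Y. H0: μ_1 = μ_2; H1: μ_1 ≠ μ_2 (two-sample pooled-variance t-test, two-sided).
s_p² = [(12−1)·11.9² + (13−1)·16.8²]/(12+13−2) = 214.982
t = (53.7 − 64)/√[214.982·(1/12 + 1/13)] = -1.755
df = n₁ + n₂ − 2 = 23
Two-sided p-value ≈ 0.0926
Since p ≈ 0.0926 > α = 0.025, fail to reject H0; the evidence is not statistically significant.

-1.755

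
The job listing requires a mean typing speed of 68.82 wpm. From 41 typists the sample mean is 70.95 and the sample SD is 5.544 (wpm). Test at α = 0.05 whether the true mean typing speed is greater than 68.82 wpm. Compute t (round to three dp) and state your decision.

t = 2.460; reject H0

H0: μ = 68.82; H1: μ > 68.82 (one-sample t-test, right-tailed).
t = (x̄ − μ₀)/(s/√n) = (70.95 − 68.82)/(5.544/√41) = 2.460
df = n − 1 = 40
p-value = P(T ≥ 2.460) ≈ 0.009
Since p ≈ 0.009 < α = 0.05, reject H0; the data support H1.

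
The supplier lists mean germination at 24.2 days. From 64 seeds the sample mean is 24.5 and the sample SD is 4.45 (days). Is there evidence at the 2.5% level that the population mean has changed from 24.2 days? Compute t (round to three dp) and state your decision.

t = 0.539; fail to reject H0

H0: μ = 24.2; H1: μ ≠ 24.2 (one-sample t-test, two-sided).
t = (x̄ − μ₀)/(s/√n) = (24.5 − 24.2)/(4.45/√64) = 0.539
df = n − 1 = 63
Two-sided p-value ≈ 0.592
Since p ≈ 0.592 > α = 0.025, fail to reject H0; the data do not provide sufficient evidence against H0.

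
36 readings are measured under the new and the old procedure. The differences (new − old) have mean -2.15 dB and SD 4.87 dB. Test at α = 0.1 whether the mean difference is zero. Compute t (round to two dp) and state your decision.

H0: μ_d = 0; H1: μ_d ≠ 0 (paired t-test on the differences, two-sided).
t = d̄/(s_d/√n) = -2.15/(4.87/√36) = -2.65
df = n − 1 = 35
Two-sided p-value ≈ 0.012
Since p ≈ 0.012 < α = 0.1, reject H0; the data support H1.

t = -2.65; reject H0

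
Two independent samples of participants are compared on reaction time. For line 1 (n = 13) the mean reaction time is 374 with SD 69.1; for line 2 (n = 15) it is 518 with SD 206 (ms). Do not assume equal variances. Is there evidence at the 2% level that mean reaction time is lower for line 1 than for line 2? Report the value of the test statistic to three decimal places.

-2.547

Let group 1 = line 1, group 2 = line 2. H0: μ_1 = μ_2; H1: μ_1 < μ_2 (Welch's two-sample t-test, left-tailed).
t = (x̄_1 − x̄_2)/√(s_1²/n_1 + s_2²/n_2) = (374 − 518)/√(69.1²/13 + 206²/15) = -2.547
Welch–Satterthwaite df ≈ 17.53
p-value = P(T ≤ -2.547) ≈ 0.010
Since p ≈ 0.010 < α = 0.02, reject H0; the data support H1.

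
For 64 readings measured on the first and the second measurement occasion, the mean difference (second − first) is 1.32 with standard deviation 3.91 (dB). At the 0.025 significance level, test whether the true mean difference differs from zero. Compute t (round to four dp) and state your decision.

H0: μ_d = 0; H1: μ_d ≠ 0 (paired t-test on the differences, two-sided).
t = d̄/(s_d/√n) = 1.32/(3.91/√64) = 2.7008
df = n − 1 = 63
Two-sided p-value ≈ 0.009
Since p ≈ 0.009 < α = 0.025, reject H0; the evidence is statistically significant.

t = 2.7008; reject H0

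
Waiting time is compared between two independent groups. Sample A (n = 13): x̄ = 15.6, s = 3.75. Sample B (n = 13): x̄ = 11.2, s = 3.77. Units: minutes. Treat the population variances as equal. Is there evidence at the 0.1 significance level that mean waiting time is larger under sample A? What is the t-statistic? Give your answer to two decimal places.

2.98

Let group 1 = sample A, group 2 = sample B. H0: μ_1 = μ_2; H1: μ_1 > μ_2 (two-sample pooled-variance t-test, right-tailed).
s_p² = [(13−1)·3.75² + (13−1)·3.77²]/(13+13−2) = 14.1377
t = (15.6 − 11.2)/√[14.1377·(1/13 + 1/13)] = 2.98
df = n₁ + n₂ − 2 = 24
p-value = P(T ≥ 2.98) ≈ 0.003
Since p ≈ 0.003 < α = 0.1, reject H0; the data support H1.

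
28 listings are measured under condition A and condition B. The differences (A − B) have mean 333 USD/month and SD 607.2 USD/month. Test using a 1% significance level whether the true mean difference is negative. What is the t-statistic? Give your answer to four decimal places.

2.9020

H0: μ_d = 0; H1: μ_d < 0 (paired t-test on the differences, left-tailed).
t = d̄/(s_d/√n) = 333/(607.2/√28) = 2.9020
df = n − 1 = 27
p-value = P(T ≤ 2.9020) ≈ 0.996
Since p ≈ 0.996 > α = 0.01, fail to reject H0; the data do not provide sufficient evidence against H0.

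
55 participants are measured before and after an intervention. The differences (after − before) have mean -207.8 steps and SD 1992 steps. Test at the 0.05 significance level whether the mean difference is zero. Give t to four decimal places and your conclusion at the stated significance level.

t = -0.7736; fail to reject H0

H0: μ_d = 0; H1: μ_d ≠ 0 (paired t-test on the differences, two-sided).
t = d̄/(s_d/√n) = -207.8/(1992/√55) = -0.7736
df = n − 1 = 54
Two-sided p-value ≈ 0.443
Since p ≈ 0.443 > α = 0.05, fail to reject H0; the data do not provide sufficient evidence against H0.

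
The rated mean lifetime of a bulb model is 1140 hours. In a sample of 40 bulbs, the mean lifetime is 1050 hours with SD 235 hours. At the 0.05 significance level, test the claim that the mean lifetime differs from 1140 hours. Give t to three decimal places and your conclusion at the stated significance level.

t = -2.422; reject H0

H0: μ = 1140; H1: μ ≠ 1140 (one-sample t-test, two-sided).
t = (x̄ − μ₀)/(s/√n) = (1050 − 1140)/(235/√40) = -2.422
df = n − 1 = 39
Two-sided p-value ≈ 0.020
Since p ≈ 0.020 < α = 0.05, reject H0; the data support H1.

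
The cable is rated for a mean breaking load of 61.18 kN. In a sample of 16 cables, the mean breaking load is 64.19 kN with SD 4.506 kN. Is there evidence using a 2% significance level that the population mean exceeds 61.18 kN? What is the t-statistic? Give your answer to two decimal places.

H0: μ = 61.18; H1: μ > 61.18 (one-sample t-test, right-tailed).
t = (x̄ − μ₀)/(s/√n) = (64.19 − 61.18)/(4.506/√16) = 2.67
df = n − 1 = 15
p-value = P(T ≥ 2.67) ≈ 0.0087
Since p ≈ 0.0087 < α = 0.02, reject H0; the data support H1.

2.67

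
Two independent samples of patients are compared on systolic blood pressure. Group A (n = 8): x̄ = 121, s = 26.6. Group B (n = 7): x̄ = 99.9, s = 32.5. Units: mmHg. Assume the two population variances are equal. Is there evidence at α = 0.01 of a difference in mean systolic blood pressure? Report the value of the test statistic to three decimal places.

Let group 1 = group A, group 2 = group B. H0: μ_1 = μ_2; H1: μ_1 ≠ μ_2 (two-sample pooled-variance t-test, two-sided).
s_p² = [(8−1)·26.6² + (7−1)·32.5²]/(8+7−2) = 868.494
t = (121 − 99.9)/√[868.494·(1/8 + 1/7)] = 1.383
df = n₁ + n₂ − 2 = 13
Two-sided p-value ≈ 0.190
Since p ≈ 0.190 > α = 0.01, fail to reject H0; the data do not provide sufficient evidence against H0.

1.383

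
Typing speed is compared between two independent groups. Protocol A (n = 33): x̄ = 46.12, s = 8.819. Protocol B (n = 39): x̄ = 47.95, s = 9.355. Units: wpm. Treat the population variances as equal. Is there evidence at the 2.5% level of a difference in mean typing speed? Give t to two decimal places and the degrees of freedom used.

t = -0.85, df = 70

Let group 1 = protocol A, group 2 = protocol B. H0: μ_1 = μ_2; H1: μ_1 ≠ μ_2 (two-sample pooled-variance t-test, two-sided).
s_p² = [(33−1)·8.819² + (39−1)·9.355²]/(33+39−2) = 83.0629
t = (46.12 − 47.95)/√[83.0629·(1/33 + 1/39)] = -0.85
df = n₁ + n₂ − 2 = 70
Two-sided p-value ≈ 0.3988
Since p ≈ 0.3988 > α = 0.025, fail to reject H0; the evidence is not statistically significant.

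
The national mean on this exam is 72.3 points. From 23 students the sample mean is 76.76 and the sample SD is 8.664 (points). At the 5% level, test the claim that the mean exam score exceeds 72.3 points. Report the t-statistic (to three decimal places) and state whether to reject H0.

H0: μ = 72.3; H1: μ > 72.3 (one-sample t-test, right-tailed).
t = (x̄ − μ₀)/(s/√n) = (76.76 − 72.3)/(8.664/√23) = 2.469
df = n − 1 = 22
p-value = P(T ≥ 2.469) ≈ 0.011
Since p ≈ 0.011 < α = 0.05, reject H0; the data support H1.

t = 2.469; reject H0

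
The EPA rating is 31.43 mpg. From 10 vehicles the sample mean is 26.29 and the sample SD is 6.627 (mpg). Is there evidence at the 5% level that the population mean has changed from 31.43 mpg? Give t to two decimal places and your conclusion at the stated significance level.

t = -2.45; reject H0

H0: μ = 31.43; H1: μ ≠ 31.43 (one-sample t-test, two-sided).
t = (x̄ − μ₀)/(s/√n) = (26.29 − 31.43)/(6.627/√10) = -2.45
df = n − 1 = 9
Two-sided p-value ≈ 0.037
Since p ≈ 0.037 < α = 0.05, reject H0; the evidence is statistically significant.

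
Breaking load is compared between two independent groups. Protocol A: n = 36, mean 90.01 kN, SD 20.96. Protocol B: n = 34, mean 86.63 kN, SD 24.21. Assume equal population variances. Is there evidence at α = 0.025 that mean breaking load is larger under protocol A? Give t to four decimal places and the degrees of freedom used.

Let group 1 = protocol A, group 2 = protocol B. H0: μ_1 = μ_2; H1: μ_1 > μ_2 (two-sample pooled-variance t-test, right-tailed).
s_p² = [(36−1)·20.96² + (34−1)·24.21²]/(36+34−2) = 510.564
t = (90.01 − 86.63)/√[510.564·(1/36 + 1/34)] = 0.6255
df = n₁ + n₂ − 2 = 68
p-value = P(T ≥ 0.6255) ≈ 0.267
Since p ≈ 0.267 > α = 0.025, fail to reject H0; the evidence is not statistically significant.

t = 0.6255, df = 68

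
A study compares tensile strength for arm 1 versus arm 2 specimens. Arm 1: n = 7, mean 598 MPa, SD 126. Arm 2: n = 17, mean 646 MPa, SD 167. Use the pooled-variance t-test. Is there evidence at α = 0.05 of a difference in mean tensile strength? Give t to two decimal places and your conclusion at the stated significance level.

t = -0.68; fail to reject H0

Let group 1 = arm 1, group 2 = arm 2. H0: μ_1 = μ_2; H1: μ_1 ≠ μ_2 (two-sample pooled-variance t-test, two-sided).
s_p² = [(7−1)·126² + (17−1)·167²]/(7+17−2) = 24612.7
t = (598 − 646)/√[24612.7·(1/7 + 1/17)] = -0.68
df = n₁ + n₂ − 2 = 22
Two-sided p-value ≈ 0.503
Since p ≈ 0.503 > α = 0.05, fail to reject H0; the data do not provide sufficient evidence against H0.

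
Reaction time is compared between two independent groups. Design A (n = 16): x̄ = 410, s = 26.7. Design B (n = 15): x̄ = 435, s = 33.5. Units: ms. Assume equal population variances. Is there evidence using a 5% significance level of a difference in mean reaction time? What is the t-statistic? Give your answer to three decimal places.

Let group 1 = design A, group 2 = design B. H0: μ_1 = μ_2; H1: μ_1 ≠ μ_2 (two-sample pooled-variance t-test, two-sided).
s_p² = [(16−1)·26.7² + (15−1)·33.5²]/(16+15−2) = 910.512
t = (410 − 435)/√[910.512·(1/16 + 1/15)] = -2.305
df = n₁ + n₂ − 2 = 29
Two-sided p-value ≈ 0.0285
Since p ≈ 0.0285 < α = 0.05, reject H0; the evidence is statistically significant.

-2.305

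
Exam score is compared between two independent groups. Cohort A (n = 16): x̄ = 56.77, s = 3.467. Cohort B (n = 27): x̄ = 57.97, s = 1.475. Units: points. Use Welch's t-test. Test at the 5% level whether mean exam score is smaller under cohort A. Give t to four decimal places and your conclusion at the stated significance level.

Let group 1 = cohort A, group 2 = cohort B. H0: μ_1 = μ_2; H1: μ_1 < μ_2 (Welch's two-sample t-test, left-tailed).
t = (x̄_1 − x̄_2)/√(s_1²/n_1 + s_2²/n_2) = (56.77 − 57.97)/√(3.467²/16 + 1.475²/27) = -1.3157
Welch–Satterthwaite df ≈ 18.27
p-value = P(T ≤ -1.3157) ≈ 0.1023
Since p ≈ 0.1023 > α = 0.05, fail to reject H0; the evidence is not statistically significant.

t = -1.3157; fail to reject H0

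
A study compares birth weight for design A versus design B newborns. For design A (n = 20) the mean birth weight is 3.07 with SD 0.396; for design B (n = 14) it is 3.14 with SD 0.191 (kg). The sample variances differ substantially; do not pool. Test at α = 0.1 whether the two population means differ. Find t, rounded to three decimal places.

-0.685

Let group 1 = design A, group 2 = design B. H0: μ_1 = μ_2; H1: μ_1 ≠ μ_2 (Welch's two-sample t-test, two-sided).
t = (x̄_1 − x̄_2)/√(s_1²/n_1 + s_2²/n_2) = (3.07 − 3.14)/√(0.396²/20 + 0.191²/14) = -0.685
Welch–Satterthwaite df ≈ 29.04
Two-sided p-value ≈ 0.499
Since p ≈ 0.499 > α = 0.1, fail to reject H0; the evidence is not statistically significant.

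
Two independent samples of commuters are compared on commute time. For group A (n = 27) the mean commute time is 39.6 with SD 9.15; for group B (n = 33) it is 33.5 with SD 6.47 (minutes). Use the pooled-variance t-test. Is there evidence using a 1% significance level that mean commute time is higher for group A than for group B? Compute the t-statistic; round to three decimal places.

3.019

Let group 1 = group A, group 2 = group B. H0: μ_1 = μ_2; H1: μ_1 > μ_2 (two-sample pooled-variance t-test, right-tailed).
s_p² = [(27−1)·9.15² + (33−1)·6.47²]/(27+33−2) = 60.6264
t = (39.6 − 33.5)/√[60.6264·(1/27 + 1/33)] = 3.019
df = n₁ + n₂ − 2 = 58
p-value = P(T ≥ 3.019) ≈ 0.0019
Since p ≈ 0.0019 < α = 0.01, reject H0; the evidence is statistically significant.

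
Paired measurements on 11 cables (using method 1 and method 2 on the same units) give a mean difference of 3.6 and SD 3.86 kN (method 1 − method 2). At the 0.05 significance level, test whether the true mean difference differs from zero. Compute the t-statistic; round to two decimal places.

3.09

H0: μ_d = 0; H1: μ_d ≠ 0 (paired t-test on the differences, two-sided).
t = d̄/(s_d/√n) = 3.6/(3.86/√11) = 3.09
df = n − 1 = 10
Two-sided p-value ≈ 0.011
Since p ≈ 0.011 < α = 0.05, reject H0; the data support H1.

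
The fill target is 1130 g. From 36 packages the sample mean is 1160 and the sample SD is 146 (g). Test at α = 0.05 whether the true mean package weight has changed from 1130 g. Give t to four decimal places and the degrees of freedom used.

H0: μ = 1130; H1: μ ≠ 1130 (one-sample t-test, two-sided).
t = (x̄ − μ₀)/(s/√n) = (1160 − 1130)/(146/√36) = 1.2329
df = n − 1 = 35
Two-sided p-value ≈ 0.2258
Since p ≈ 0.2258 > α = 0.05, fail to reject H0; the data do not provide sufficient evidence against H0.

t = 1.2329, df = 35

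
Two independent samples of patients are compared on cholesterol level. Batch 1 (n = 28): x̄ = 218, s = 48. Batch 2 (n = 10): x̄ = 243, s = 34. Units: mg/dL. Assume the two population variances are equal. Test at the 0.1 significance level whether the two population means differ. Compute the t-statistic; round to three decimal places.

Let group 1 = batch 1, group 2 = batch 2. H0: μ_1 = μ_2; H1: μ_1 ≠ μ_2 (two-sample pooled-variance t-test, two-sided).
s_p² = [(28−1)·48² + (10−1)·34²]/(28+10−2) = 2017
t = (218 − 243)/√[2017·(1/28 + 1/10)] = -1.511
df = n₁ + n₂ − 2 = 36
Two-sided p-value ≈ 0.1395
Since p ≈ 0.1395 > α = 0.1, fail to reject H0; the data do not provide sufficient evidence against H0.

-1.511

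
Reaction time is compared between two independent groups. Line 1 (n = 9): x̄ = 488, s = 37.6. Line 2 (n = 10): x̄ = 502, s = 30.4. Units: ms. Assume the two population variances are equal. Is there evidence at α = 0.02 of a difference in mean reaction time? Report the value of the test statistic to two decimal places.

Let group 1 = line 1, group 2 = line 2. H0: μ_1 = μ_2; H1: μ_1 ≠ μ_2 (two-sample pooled-variance t-test, two-sided).
s_p² = [(9−1)·37.6² + (10−1)·30.4²]/(9+10−2) = 1154.56
t = (488 − 502)/√[1154.56·(1/9 + 1/10)] = -0.90
df = n₁ + n₂ − 2 = 17
Two-sided p-value ≈ 0.3824
Since p ≈ 0.3824 > α = 0.02, fail to reject H0; the data do not provide sufficient evidence against H0.

-0.90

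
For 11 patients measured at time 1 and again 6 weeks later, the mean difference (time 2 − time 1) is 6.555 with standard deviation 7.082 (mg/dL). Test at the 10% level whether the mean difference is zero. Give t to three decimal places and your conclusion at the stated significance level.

H0: μ_d = 0; H1: μ_d ≠ 0 (paired t-test on the differences, two-sided).
t = d̄/(s_d/√n) = 6.555/(7.082/√11) = 3.070
df = n − 1 = 10
Two-sided p-value ≈ 0.012
Since p ≈ 0.012 < α = 0.1, reject H0; the evidence is statistically significant.

t = 3.070; reject H0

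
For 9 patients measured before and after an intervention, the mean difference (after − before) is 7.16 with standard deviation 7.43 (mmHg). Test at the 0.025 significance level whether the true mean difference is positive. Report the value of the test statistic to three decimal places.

H0: μ_d = 0; H1: μ_d > 0 (paired t-test on the differences, right-tailed).
t = d̄/(s_d/√n) = 7.16/(7.43/√9) = 2.891
df = n − 1 = 8
p-value = P(T ≥ 2.891) ≈ 0.010
Since p ≈ 0.010 < α = 0.025, reject H0; the data support H1.

2.891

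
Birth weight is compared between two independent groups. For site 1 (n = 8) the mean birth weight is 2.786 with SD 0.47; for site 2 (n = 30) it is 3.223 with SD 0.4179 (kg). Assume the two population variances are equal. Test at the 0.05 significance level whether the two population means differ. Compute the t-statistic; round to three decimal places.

Let group 1 = site 1, group 2 = site 2. H0: μ_1 = μ_2; H1: μ_1 ≠ μ_2 (two-sample pooled-variance t-test, two-sided).
s_p² = [(8−1)·0.47² + (30−1)·0.4179²]/(8+30−2) = 0.183635
t = (2.786 − 3.223)/√[0.183635·(1/8 + 1/30)] = -2.563
df = n₁ + n₂ − 2 = 36
Two-sided p-value ≈ 0.0147
Since p ≈ 0.0147 < α = 0.05, reject H0; the evidence is statistically significant.

-2.563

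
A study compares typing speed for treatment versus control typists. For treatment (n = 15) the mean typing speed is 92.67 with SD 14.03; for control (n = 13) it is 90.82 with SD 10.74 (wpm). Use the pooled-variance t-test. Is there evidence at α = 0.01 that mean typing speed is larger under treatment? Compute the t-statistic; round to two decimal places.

0.39

Let group 1 = treatment, group 2 = control. H0: μ_1 = μ_2; H1: μ_1 > μ_2 (two-sample pooled-variance t-test, right-tailed).
s_p² = [(15−1)·14.03² + (13−1)·10.74²]/(15+13−2) = 159.229
t = (92.67 − 90.82)/√[159.229·(1/15 + 1/13)] = 0.39
df = n₁ + n₂ − 2 = 26
p-value = P(T ≥ 0.39) ≈ 0.351
Since p ≈ 0.351 > α = 0.01, fail to reject H0; the data do not provide sufficient evidence against H0.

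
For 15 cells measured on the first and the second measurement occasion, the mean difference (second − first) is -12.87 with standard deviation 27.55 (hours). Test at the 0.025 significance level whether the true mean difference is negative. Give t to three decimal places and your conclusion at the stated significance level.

H0: μ_d = 0; H1: μ_d < 0 (paired t-test on the differences, left-tailed).
t = d̄/(s_d/√n) = -12.87/(27.55/√15) = -1.809
df = n − 1 = 14
p-value = P(T ≤ -1.809) ≈ 0.0460
Since p ≈ 0.0460 > α = 0.025, fail to reject H0; the evidence is not statistically significant.

t = -1.809; fail to reject H0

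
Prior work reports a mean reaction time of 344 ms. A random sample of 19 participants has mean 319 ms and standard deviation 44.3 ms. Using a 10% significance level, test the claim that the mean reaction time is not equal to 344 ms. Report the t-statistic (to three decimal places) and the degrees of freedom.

H0: μ = 344; H1: μ ≠ 344 (one-sample t-test, two-sided).
t = (x̄ − μ₀)/(s/√n) = (319 − 344)/(44.3/√19) = -2.460
df = n − 1 = 18
Two-sided p-value ≈ 0.024
Since p ≈ 0.024 < α = 0.1, reject H0; the data support H1.

t = -2.460, df = 18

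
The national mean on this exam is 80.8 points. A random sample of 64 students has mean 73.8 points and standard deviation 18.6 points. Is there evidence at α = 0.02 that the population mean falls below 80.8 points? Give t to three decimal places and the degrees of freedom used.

t = -3.011, df = 63

H0: μ = 80.8; H1: μ < 80.8 (one-sample t-test, left-tailed).
t = (x̄ − μ₀)/(s/√n) = (73.8 − 80.8)/(18.6/√64) = -3.011
df = n − 1 = 63
p-value = P(T ≤ -3.011) ≈ 0.002
Since p ≈ 0.002 < α = 0.02, reject H0; the evidence is statistically significant.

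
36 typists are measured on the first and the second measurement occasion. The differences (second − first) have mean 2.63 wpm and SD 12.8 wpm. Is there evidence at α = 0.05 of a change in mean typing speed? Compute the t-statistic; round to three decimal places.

1.233

H0: μ_d = 0; H1: μ_d ≠ 0 (paired t-test on the differences, two-sided).
t = d̄/(s_d/√n) = 2.63/(12.8/√36) = 1.233
df = n − 1 = 35
Two-sided p-value ≈ 0.226
Since p ≈ 0.226 > α = 0.05, fail to reject H0; the evidence is not statistically significant.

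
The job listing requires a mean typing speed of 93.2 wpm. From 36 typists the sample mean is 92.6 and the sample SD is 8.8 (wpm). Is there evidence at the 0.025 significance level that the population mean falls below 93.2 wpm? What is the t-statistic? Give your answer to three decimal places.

-0.409

H0: μ = 93.2; H1: μ < 93.2 (one-sample t-test, left-tailed).
t = (x̄ − μ₀)/(s/√n) = (92.6 − 93.2)/(8.8/√36) = -0.409
df = n − 1 = 35
p-value = P(T ≤ -0.409) ≈ 0.342
Since p ≈ 0.342 > α = 0.025, fail to reject H0; the data do not provide sufficient evidence against H0.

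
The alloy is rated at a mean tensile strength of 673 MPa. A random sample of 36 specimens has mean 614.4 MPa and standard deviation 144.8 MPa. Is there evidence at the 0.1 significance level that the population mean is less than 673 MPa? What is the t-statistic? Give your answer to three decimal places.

-2.428

H0: μ = 673; H1: μ < 673 (one-sample t-test, left-tailed).
t = (x̄ − μ₀)/(s/√n) = (614.4 − 673)/(144.8/√36) = -2.428
df = n − 1 = 35
p-value = P(T ≤ -2.428) ≈ 0.010
Since p ≈ 0.010 < α = 0.1, reject H0; the data support H1.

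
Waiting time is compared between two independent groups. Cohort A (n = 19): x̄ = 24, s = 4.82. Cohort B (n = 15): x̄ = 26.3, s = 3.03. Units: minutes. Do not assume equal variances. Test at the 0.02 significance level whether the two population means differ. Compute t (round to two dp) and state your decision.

t = -1.70; fail to reject H0

Let group 1 = cohort A, group 2 = cohort B. H0: μ_1 = μ_2; H1: μ_1 ≠ μ_2 (Welch's two-sample t-test, two-sided).
t = (x̄_1 − x̄_2)/√(s_1²/n_1 + s_2²/n_2) = (24 − 26.3)/√(4.82²/19 + 3.03²/15) = -1.70
Welch–Satterthwaite df ≈ 30.65
Two-sided p-value ≈ 0.0996
Since p ≈ 0.0996 > α = 0.02, fail to reject H0; the data do not provide sufficient evidence against H0.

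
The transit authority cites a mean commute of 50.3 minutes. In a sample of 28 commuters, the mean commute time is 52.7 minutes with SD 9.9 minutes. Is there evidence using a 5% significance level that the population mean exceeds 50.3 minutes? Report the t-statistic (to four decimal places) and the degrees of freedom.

H0: μ = 50.3; H1: μ > 50.3 (one-sample t-test, right-tailed).
t = (x̄ − μ₀)/(s/√n) = (52.7 − 50.3)/(9.9/√28) = 1.2828
df = n − 1 = 27
p-value = P(T ≥ 1.2828) ≈ 0.1052
Since p ≈ 0.1052 > α = 0.05, fail to reject H0; the evidence is not statistically significant.

t = 1.2828, df = 27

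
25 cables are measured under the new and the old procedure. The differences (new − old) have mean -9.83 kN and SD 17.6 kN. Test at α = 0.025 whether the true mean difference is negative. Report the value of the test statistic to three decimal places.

-2.793

H0: μ_d = 0; H1: μ_d < 0 (paired t-test on the differences, left-tailed).
t = d̄/(s_d/√n) = -9.83/(17.6/√25) = -2.793
df = n − 1 = 24
p-value = P(T ≤ -2.793) ≈ 0.0051
Since p ≈ 0.0051 < α = 0.025, reject H0; the evidence is statistically significant.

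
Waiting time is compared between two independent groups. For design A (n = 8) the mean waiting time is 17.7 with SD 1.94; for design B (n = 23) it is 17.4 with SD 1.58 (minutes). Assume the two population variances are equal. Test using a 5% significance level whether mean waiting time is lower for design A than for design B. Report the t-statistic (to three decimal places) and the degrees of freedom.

Let group 1 = design A, group 2 = design B. H0: μ_1 = μ_2; H1: μ_1 < μ_2 (two-sample pooled-variance t-test, left-tailed).
s_p² = [(8−1)·1.94² + (23−1)·1.58²]/(8+23−2) = 2.80228
t = (17.7 − 17.4)/√[2.80228·(1/8 + 1/23)] = 0.437
df = n₁ + n₂ − 2 = 29
p-value = P(T ≤ 0.437) ≈ 0.6672
Since p ≈ 0.6672 > α = 0.05, fail to reject H0; the data do not provide sufficient evidence against H0.

t = 0.437, df = 29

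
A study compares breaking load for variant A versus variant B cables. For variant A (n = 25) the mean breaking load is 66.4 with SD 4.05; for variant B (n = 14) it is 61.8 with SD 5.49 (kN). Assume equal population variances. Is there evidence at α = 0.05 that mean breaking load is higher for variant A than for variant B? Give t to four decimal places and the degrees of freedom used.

t = 2.9908, df = 37

Let group 1 = variant A, group 2 = variant B. H0: μ_1 = μ_2; H1: μ_1 > μ_2 (two-sample pooled-variance t-test, right-tailed).
s_p² = [(25−1)·4.05² + (14−1)·5.49²]/(25+14−2) = 21.2292
t = (66.4 − 61.8)/√[21.2292·(1/25 + 1/14)] = 2.9908
df = n₁ + n₂ − 2 = 37
p-value = P(T ≥ 2.9908) ≈ 0.002
Since p ≈ 0.002 < α = 0.05, reject H0; the data support H1.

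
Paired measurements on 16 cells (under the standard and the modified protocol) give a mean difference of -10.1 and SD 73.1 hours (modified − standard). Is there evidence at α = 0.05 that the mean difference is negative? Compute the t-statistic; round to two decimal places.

-0.55

H0: μ_d = 0; H1: μ_d < 0 (paired t-test on the differences, left-tailed).
t = d̄/(s_d/√n) = -10.1/(73.1/√16) = -0.55
df = n − 1 = 15
p-value = P(T ≤ -0.55) ≈ 0.294
Since p ≈ 0.294 > α = 0.05, fail to reject H0; the data do not provide sufficient evidence against H0.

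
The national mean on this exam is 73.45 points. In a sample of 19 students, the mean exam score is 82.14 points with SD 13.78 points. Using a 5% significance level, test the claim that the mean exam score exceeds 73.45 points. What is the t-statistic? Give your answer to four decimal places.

H0: μ = 73.45; H1: μ > 73.45 (one-sample t-test, right-tailed).
t = (x̄ − μ₀)/(s/√n) = (82.14 − 73.45)/(13.78/√19) = 2.7488
df = n − 1 = 18
p-value = P(T ≥ 2.7488) ≈ 0.0066
Since p ≈ 0.0066 < α = 0.05, reject H0; the evidence is statistically significant.

2.7488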